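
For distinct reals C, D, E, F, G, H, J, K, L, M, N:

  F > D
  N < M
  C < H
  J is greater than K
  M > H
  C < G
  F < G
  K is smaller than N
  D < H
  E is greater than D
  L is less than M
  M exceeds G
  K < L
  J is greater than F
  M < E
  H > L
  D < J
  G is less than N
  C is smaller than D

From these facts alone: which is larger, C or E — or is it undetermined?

E

C < D and D < F give C < F.
Then F < G extends the chain to G.
Then G < M extends the chain to M.
Then M < E extends the chain to E.
So E is larger.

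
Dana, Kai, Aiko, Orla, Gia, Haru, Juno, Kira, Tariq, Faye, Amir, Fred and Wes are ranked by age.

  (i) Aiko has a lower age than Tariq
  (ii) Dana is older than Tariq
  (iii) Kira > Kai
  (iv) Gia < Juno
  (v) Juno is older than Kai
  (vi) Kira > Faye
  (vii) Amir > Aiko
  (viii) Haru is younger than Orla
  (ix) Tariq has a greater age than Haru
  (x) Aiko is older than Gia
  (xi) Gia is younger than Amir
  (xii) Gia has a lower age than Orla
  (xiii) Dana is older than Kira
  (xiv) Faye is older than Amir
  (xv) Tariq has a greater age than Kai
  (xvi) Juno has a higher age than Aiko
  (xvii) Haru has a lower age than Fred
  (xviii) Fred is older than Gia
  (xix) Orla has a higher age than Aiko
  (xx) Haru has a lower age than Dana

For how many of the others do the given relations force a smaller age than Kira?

5

The elements the relations force below Kira are Gia, Aiko, Kai, Amir, Faye — no chain reaches any other.
That is 5.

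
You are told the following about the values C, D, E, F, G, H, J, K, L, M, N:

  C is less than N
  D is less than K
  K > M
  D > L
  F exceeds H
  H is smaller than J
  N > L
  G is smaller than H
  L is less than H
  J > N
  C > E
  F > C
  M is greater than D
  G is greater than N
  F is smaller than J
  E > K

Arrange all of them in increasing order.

The consecutive links are each given: L < D; D < M; M < K; K < E; E < C; C < N; N < G; G < H; H < F; F < J.

L < D < M < K < E < C < N < G < H < F < J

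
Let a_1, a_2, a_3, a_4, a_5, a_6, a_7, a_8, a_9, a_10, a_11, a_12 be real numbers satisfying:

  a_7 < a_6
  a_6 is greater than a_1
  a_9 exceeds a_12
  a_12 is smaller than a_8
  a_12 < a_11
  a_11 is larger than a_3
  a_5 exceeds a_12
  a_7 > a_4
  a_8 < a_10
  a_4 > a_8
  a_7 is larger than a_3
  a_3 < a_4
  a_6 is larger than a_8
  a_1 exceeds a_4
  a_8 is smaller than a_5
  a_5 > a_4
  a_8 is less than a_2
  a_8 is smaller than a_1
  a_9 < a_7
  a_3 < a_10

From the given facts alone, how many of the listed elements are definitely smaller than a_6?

7

From a_6 the given relations immediately reach a_8, a_7, a_1.
From those, a_3, a_12, a_9, a_4 — 7 in total.
Nothing else is reachable below a_6; 7 in all.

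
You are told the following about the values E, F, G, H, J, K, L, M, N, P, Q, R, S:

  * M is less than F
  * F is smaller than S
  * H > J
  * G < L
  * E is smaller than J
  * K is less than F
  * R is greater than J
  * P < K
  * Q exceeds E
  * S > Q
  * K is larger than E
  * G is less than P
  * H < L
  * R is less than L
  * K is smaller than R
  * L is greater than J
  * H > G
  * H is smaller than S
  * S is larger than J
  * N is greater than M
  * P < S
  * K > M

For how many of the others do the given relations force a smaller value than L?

The elements the relations force below L are G, M, E, P, K, J, R, H — no chain reaches any other.
That is 8.

8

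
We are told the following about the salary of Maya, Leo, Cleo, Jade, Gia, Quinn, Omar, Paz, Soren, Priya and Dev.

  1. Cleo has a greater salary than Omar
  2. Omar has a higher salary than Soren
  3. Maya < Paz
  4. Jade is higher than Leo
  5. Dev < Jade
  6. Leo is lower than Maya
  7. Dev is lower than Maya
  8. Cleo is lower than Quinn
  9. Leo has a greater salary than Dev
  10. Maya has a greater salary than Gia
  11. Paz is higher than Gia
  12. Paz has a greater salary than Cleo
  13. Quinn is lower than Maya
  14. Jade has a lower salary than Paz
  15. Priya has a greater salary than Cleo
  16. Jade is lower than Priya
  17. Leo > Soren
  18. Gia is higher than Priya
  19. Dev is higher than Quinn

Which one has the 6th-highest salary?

Leo

Chaining the given pairs: Soren < Omar < Cleo < Quinn < Dev < Leo < Jade < Priya < Gia < Maya < Paz.
Counting 6 from the largest end gives Leo.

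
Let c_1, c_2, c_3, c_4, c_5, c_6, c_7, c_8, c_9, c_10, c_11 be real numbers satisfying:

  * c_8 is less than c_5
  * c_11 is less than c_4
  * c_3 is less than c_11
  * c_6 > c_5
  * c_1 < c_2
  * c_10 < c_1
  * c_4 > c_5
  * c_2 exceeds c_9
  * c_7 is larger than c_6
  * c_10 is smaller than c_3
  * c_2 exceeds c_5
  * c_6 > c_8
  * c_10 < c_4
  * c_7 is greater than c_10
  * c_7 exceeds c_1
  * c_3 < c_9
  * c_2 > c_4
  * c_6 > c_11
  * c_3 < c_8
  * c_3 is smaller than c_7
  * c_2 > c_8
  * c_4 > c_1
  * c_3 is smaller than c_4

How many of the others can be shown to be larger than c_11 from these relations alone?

Directly above c_11: c_4, c_6.
One step further: c_2, c_7 (4 so far).
No other element is forced above c_11 by the given relations, so the count is 4.

4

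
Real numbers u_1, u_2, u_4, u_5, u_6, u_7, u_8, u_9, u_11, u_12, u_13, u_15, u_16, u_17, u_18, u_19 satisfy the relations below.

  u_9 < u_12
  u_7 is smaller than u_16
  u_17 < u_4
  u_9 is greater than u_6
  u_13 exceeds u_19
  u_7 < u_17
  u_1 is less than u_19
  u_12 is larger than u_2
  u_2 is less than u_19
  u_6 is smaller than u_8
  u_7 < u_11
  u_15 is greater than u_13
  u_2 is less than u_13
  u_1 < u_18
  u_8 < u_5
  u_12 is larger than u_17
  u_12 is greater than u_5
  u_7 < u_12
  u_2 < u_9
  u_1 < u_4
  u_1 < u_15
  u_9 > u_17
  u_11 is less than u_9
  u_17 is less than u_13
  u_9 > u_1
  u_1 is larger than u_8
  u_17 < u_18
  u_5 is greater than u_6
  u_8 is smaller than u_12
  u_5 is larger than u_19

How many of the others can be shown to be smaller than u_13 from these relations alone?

Directly below u_13: u_17, u_2, u_19.
One step further: u_7, u_1 (5 so far).
One step further: u_8 (6 so far).
One step further: u_6 (7 so far).
No other element is forced below u_13 by the given relations, so the count is 7.

7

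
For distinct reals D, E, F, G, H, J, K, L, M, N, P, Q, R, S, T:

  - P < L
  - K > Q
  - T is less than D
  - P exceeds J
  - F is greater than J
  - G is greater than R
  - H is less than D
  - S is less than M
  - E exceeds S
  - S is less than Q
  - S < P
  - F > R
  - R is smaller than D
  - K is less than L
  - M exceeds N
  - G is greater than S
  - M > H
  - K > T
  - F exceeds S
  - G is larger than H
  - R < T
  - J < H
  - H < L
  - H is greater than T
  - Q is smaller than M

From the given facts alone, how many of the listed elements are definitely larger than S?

8

The elements the relations force above S are Q, G, E, K, P, F, M, L — no chain reaches any other.
That is 8.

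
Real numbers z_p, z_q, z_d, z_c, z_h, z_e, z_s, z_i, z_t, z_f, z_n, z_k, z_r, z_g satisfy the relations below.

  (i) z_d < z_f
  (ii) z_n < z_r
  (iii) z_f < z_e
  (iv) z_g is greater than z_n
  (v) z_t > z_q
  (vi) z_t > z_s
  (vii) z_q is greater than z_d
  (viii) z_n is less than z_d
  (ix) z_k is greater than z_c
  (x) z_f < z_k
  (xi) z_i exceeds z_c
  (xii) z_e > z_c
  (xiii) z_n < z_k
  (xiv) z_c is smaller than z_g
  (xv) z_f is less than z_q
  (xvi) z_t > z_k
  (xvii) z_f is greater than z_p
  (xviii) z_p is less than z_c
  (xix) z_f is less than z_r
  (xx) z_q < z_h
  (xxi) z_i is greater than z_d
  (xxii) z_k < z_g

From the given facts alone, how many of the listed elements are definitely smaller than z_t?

From z_t the given relations immediately reach z_s, z_k, z_q.
From those, z_n, z_d, z_f, z_c — 7 in total.
From those, z_p — 8 in total.
Nothing else is reachable below z_t; 8 in all.

8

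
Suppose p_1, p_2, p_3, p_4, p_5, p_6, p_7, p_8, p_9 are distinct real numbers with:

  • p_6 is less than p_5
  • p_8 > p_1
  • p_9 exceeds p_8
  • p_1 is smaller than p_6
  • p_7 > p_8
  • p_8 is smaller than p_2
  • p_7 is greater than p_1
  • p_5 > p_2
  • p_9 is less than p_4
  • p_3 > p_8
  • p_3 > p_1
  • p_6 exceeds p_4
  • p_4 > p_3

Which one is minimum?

Chaining upward from p_1: directly above it, p_8, p_7, p_3, p_6; then p_2, p_9, p_4, p_5.
That covers every other element, and nothing is given below p_1, so p_1 is the minimum.

p_1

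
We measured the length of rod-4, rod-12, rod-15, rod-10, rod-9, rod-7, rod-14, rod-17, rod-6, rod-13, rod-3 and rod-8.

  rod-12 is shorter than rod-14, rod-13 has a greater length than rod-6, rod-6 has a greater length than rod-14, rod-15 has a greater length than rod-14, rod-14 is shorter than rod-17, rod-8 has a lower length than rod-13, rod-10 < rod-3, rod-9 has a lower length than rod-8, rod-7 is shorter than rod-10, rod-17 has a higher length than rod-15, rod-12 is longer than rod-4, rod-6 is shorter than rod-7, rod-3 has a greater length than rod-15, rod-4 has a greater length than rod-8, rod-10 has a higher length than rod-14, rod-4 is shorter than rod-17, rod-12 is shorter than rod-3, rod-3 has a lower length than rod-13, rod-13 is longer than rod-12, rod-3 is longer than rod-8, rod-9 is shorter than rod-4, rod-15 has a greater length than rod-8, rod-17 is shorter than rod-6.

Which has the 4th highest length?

The consecutive relations fix a unique order: rod-9 < rod-8 < rod-4 < rod-12 < rod-14 < rod-15 < rod-17 < rod-6 < rod-7 < rod-10 < rod-3 < rod-13.
The 4th largest is rod-7.

rod-7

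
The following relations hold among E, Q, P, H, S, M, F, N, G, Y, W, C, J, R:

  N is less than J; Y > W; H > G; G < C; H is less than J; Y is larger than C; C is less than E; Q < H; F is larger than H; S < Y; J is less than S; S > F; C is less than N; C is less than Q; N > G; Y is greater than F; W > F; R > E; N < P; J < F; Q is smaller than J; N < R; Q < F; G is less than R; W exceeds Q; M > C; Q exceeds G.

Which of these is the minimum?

Chaining upward from G: directly above it, C, Q, H, N, R; then E, J, F, W, M, Y, P; then S.
That covers every other element, and nothing is given below G, so G is the minimum.

G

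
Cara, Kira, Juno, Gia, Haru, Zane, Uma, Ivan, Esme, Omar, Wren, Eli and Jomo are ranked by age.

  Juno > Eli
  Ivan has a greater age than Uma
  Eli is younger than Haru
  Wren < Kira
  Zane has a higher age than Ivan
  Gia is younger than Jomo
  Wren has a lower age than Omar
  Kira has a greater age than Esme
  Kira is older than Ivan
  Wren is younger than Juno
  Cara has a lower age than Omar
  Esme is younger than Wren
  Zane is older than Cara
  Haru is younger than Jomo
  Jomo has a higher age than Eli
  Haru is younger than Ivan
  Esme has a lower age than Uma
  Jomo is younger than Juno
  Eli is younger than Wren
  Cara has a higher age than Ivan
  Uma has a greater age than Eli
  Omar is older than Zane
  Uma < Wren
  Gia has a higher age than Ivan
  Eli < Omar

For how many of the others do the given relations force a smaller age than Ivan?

4

From Ivan the given relations immediately reach Uma, Haru.
From those, Eli, Esme — 4 in total.
Nothing else is reachable below Ivan; 4 in all.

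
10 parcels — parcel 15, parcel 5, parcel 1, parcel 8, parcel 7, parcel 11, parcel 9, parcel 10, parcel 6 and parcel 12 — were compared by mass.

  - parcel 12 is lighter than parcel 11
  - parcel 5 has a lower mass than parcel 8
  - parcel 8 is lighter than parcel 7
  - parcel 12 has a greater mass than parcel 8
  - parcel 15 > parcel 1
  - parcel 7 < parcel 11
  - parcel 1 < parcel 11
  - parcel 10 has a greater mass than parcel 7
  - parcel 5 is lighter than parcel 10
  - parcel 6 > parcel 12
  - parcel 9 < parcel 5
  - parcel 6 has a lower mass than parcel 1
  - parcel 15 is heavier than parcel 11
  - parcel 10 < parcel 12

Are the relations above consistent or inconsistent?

consistent

The single ordering parcel 9 < parcel 5 < parcel 8 < parcel 7 < parcel 10 < parcel 12 < parcel 6 < parcel 1 < parcel 11 < parcel 15 satisfies every listed relation, so no contradiction arises.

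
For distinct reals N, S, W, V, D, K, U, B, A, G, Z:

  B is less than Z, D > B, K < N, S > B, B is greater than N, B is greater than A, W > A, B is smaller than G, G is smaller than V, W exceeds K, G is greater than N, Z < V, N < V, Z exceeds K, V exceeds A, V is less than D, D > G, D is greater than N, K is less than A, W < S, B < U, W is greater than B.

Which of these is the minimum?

K

Chaining upward from K: directly above it, A, N, W, Z; then B, G, S, V, D; then U.
That covers every other element, and nothing is given below K, so K is the minimum.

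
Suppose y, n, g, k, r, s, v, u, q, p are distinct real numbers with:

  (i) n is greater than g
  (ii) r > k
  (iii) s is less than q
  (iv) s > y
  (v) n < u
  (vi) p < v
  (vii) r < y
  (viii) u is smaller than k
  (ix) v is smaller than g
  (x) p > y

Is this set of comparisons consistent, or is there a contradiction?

We have y < p stated directly, yet also p < v < g < n < u < k < r < y by chaining the others — so p < y. Contradiction.

inconsistent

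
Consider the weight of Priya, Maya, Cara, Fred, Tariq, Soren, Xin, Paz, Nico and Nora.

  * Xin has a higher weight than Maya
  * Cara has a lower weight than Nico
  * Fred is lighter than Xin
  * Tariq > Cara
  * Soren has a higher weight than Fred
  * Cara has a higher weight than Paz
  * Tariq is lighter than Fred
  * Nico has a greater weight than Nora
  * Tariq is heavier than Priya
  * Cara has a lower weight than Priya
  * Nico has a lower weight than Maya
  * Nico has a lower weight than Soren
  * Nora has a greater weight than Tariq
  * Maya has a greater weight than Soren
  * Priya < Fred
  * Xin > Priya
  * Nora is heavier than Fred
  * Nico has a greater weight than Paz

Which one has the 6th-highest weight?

Fred

The consecutive relations fix a unique order: Paz < Cara < Priya < Tariq < Fred < Nora < Nico < Soren < Maya < Xin.
Counting 6 from the largest end gives Fred.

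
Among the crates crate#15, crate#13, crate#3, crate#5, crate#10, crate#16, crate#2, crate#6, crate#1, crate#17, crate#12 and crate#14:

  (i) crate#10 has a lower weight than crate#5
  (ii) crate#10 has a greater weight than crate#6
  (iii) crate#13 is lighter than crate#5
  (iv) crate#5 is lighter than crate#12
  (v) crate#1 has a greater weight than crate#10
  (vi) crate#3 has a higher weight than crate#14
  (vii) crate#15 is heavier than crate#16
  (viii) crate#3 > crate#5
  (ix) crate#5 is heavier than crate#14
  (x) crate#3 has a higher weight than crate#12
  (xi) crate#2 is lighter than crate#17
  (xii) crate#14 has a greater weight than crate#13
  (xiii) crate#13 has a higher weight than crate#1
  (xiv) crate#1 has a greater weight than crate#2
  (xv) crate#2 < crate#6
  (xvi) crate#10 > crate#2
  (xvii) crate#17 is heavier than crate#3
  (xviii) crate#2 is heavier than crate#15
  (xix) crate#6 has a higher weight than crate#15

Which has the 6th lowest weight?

The consecutive relations fix a unique order: crate#16 < crate#15 < crate#2 < crate#6 < crate#10 < crate#1 < crate#13 < crate#14 < crate#5 < crate#12 < crate#3 < crate#17.
Counting 6 from the smallest end gives crate#1.

crate#1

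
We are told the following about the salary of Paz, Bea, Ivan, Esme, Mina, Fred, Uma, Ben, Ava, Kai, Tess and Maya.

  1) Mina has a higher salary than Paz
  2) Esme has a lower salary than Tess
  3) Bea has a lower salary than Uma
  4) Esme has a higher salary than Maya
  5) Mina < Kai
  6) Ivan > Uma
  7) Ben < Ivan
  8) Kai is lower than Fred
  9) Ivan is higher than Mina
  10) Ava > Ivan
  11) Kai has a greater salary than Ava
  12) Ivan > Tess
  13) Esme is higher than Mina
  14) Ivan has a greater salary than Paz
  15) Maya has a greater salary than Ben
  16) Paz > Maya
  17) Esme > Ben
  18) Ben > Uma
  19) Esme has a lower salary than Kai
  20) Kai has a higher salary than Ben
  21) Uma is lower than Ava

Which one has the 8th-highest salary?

Piecing the relations together gives one ordering: Bea < Uma < Ben < Maya < Paz < Mina < Esme < Tess < Ivan < Ava < Kai < Fred.
Counting 8 from the largest end gives Paz.

Paz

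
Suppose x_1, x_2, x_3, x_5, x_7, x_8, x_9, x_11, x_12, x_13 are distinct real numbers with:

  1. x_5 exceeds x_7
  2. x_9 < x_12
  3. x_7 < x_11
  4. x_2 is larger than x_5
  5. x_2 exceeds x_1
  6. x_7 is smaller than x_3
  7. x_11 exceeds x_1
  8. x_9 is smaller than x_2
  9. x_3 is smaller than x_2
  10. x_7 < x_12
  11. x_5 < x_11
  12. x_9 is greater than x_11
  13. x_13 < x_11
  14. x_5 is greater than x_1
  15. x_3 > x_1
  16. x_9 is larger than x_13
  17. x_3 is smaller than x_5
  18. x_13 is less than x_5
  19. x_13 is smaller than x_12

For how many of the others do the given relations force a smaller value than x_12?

Directly below x_12: x_13, x_7, x_9.
One step further: x_11 (4 so far).
One step further: x_1, x_5 (6 so far).
One step further: x_3 (7 so far).
No other element is forced below x_12 by the given relations, so the count is 7.

7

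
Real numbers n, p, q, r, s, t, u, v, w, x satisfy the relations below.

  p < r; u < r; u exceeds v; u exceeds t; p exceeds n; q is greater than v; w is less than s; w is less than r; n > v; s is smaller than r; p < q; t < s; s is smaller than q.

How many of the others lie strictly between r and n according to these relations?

Chaining upward from n reaches: p, q.
Chaining downward from r reaches: t, v, w, u, s, p.
Strictly between n and r are those in both lists: p — 1 element.

1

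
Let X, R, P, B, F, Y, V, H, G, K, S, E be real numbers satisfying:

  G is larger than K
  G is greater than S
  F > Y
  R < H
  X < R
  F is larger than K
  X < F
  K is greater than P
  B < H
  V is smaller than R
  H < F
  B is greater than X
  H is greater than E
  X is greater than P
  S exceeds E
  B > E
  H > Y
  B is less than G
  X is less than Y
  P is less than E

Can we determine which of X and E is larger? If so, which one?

Following every chain through X: above X we get B, R, G, Y, H, F; below X we get P.
E is not reached, and no chain runs the other way from E to X.
So the given relations leave the order of X and E undetermined.

undetermined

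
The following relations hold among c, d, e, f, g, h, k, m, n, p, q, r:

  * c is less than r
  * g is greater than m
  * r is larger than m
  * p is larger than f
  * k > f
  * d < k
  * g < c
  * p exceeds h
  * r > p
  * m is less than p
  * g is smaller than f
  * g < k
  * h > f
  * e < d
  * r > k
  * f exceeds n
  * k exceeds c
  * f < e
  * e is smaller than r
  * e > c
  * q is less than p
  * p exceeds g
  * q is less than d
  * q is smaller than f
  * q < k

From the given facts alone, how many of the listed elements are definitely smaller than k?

8

From k the given relations immediately reach q, g, f, c, d.
From those, m, n, e — 8 in total.
No other element is forced below k by the given relations, so the count is 8.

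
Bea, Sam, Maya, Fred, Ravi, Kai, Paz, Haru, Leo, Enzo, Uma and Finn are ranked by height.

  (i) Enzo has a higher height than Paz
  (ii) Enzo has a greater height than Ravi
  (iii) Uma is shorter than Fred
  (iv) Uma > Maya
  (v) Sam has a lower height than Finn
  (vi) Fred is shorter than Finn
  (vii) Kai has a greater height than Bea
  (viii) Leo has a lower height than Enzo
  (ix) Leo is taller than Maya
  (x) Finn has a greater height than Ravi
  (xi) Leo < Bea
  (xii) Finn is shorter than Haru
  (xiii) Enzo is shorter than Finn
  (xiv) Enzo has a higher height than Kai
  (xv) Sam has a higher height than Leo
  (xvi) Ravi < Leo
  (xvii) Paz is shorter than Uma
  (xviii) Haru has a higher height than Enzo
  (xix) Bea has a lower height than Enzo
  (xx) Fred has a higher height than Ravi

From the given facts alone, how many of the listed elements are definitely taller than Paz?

5

Directly above Paz: Uma, Enzo.
One step further: Fred, Finn, Haru (5 so far).
No other element is forced above Paz by the given relations, so the count is 5.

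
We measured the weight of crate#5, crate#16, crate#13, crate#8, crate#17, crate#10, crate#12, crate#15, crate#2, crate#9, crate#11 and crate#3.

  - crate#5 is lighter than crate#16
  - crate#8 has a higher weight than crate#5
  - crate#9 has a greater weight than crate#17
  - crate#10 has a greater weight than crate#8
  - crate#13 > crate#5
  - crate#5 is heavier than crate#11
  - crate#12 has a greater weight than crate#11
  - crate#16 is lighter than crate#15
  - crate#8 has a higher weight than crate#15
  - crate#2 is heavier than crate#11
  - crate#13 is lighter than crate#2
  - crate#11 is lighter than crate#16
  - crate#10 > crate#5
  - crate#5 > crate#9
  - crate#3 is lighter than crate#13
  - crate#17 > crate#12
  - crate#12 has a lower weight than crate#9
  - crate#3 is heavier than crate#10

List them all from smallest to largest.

Each adjacent pair is fixed by a given relation: crate#11 < crate#12; crate#12 < crate#17; crate#17 < crate#9; crate#9 < crate#5; crate#5 < crate#16; crate#16 < crate#15; crate#15 < crate#8; crate#8 < crate#10; crate#10 < crate#3; crate#3 < crate#13; crate#13 < crate#2. Chaining them end to end gives the full order.

crate#11 < crate#12 < crate#17 < crate#9 < crate#5 < crate#16 < crate#15 < crate#8 < crate#10 < crate#3 < crate#13 < crate#2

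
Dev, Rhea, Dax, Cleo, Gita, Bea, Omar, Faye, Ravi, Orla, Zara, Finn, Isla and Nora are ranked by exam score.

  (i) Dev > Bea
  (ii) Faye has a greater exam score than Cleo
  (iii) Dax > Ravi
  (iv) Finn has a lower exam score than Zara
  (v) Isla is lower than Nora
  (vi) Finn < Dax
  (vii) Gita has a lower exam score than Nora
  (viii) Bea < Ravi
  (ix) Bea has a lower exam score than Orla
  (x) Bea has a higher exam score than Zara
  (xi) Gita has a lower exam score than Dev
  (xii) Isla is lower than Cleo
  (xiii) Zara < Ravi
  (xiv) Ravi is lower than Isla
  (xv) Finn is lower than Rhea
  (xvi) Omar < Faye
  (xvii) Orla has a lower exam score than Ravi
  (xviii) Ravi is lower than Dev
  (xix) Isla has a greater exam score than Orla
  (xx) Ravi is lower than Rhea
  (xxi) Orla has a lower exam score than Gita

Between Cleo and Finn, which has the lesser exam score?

Finn < Zara and Zara < Bea give Finn < Bea.
With Bea < Orla: Finn < Zara < Bea < Orla.
Then Orla < Ravi extends the chain to Ravi.
With Ravi < Isla: Finn < Zara < Bea < Orla < Ravi < Isla.
With Isla < Cleo: Finn < Zara < Bea < Orla < Ravi < Isla < Cleo.
So Finn < Cleo; Finn is the lower of the two.

Finn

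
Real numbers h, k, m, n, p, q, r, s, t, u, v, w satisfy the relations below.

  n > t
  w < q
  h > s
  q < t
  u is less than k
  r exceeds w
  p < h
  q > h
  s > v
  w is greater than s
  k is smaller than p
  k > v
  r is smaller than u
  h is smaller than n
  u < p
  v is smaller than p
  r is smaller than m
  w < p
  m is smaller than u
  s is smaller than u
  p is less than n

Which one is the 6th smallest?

u

Piecing the relations together gives one ordering: v < s < w < r < m < u < k < p < h < q < t < n.
Counting 6 from the smallest end gives u.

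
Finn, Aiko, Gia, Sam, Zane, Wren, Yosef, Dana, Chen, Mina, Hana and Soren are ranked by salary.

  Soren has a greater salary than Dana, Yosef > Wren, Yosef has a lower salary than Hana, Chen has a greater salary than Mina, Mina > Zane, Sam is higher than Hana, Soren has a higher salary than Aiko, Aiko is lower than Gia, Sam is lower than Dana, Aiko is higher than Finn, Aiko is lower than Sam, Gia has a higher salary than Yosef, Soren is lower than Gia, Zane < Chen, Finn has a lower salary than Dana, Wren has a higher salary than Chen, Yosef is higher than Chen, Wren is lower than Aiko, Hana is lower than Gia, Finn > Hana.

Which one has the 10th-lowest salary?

Dana

The consecutive relations fix a unique order: Zane < Mina < Chen < Wren < Yosef < Hana < Finn < Aiko < Sam < Dana < Soren < Gia.
Counting 10 from the smallest end gives Dana.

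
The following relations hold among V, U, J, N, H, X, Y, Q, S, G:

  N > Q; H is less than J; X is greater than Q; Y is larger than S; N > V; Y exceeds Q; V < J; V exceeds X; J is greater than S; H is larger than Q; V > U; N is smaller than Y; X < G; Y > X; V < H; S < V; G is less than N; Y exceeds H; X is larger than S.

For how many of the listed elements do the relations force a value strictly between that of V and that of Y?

Chaining upward from V reaches: H, N, J.
Chaining downward from Y reaches: S, U, Q, X, G, H, N.
Strictly between V and Y are those in both lists: H, N — 2 elements.

2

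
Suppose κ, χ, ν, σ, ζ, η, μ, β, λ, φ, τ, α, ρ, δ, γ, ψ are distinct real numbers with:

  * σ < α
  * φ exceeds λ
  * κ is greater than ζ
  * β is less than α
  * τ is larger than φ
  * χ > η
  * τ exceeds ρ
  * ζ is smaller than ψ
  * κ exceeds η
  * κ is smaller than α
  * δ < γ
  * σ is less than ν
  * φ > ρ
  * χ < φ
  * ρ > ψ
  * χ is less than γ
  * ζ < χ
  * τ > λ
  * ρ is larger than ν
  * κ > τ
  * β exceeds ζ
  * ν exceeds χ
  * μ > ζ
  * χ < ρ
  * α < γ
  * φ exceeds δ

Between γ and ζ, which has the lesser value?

ζ

ζ < χ and χ < ν give ζ < ν.
Then ν < ρ extends the chain to ρ.
With ρ < φ: ζ < χ < ν < ρ < φ.
Then φ < τ extends the chain to τ.
With τ < κ: ζ < χ < ν < ρ < φ < τ < κ.
With κ < α: ζ < χ < ν < ρ < φ < τ < κ < α.
Then α < γ extends the chain to γ.
So ζ < γ; ζ is the smaller of the two.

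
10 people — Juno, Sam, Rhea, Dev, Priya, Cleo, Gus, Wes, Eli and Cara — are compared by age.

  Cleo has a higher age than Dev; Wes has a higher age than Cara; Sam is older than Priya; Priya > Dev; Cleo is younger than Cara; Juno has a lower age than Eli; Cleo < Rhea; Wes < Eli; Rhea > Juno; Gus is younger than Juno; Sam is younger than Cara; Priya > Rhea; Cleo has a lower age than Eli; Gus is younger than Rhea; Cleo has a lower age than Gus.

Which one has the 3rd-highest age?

Chaining the given pairs: Dev < Cleo < Gus < Juno < Rhea < Priya < Sam < Cara < Wes < Eli.
Counting 3 from the largest end gives Cara.

Cara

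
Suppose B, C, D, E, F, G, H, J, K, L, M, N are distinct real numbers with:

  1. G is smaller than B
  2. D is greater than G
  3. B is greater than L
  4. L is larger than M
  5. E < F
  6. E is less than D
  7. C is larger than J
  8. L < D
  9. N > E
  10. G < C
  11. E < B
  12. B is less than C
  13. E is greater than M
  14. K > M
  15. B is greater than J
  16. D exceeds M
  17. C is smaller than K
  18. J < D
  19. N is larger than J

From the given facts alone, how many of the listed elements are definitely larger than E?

From E the given relations immediately reach N, F, B, D.
From those, C — 5 in total.
From those, K — 6 in total.
No other element is forced above E by the given relations, so the count is 6.

6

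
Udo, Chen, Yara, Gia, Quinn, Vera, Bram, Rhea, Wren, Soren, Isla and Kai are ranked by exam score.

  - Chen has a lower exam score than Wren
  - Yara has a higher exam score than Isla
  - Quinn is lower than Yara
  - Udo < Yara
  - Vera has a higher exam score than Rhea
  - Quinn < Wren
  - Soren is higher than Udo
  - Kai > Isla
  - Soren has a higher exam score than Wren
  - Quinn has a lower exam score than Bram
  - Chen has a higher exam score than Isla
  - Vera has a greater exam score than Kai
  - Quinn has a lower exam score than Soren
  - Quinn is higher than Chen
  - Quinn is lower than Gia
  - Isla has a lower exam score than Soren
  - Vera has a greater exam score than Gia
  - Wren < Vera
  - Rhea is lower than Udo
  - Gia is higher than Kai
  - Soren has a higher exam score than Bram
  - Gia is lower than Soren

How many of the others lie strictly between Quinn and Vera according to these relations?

2

The relations place Quinn below Vera. An element lies strictly between them when it is forced above Quinn and also forced below Vera.
Above Quinn: {Gia, Bram, Wren, Soren, Yara}. Below Vera: {Isla, Rhea, Chen, Kai, Gia, Wren}.
Intersection: {Gia, Wren} — 2.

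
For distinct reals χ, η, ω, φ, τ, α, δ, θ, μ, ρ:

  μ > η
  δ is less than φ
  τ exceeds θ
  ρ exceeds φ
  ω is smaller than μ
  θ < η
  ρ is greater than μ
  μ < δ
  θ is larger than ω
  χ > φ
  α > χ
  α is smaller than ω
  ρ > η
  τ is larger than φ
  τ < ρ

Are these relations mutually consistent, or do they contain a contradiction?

inconsistent

Chaining the given relations yields χ < α < ω < θ < η < μ < δ < φ, so χ < φ. But one relation states φ < χ. These cannot both hold.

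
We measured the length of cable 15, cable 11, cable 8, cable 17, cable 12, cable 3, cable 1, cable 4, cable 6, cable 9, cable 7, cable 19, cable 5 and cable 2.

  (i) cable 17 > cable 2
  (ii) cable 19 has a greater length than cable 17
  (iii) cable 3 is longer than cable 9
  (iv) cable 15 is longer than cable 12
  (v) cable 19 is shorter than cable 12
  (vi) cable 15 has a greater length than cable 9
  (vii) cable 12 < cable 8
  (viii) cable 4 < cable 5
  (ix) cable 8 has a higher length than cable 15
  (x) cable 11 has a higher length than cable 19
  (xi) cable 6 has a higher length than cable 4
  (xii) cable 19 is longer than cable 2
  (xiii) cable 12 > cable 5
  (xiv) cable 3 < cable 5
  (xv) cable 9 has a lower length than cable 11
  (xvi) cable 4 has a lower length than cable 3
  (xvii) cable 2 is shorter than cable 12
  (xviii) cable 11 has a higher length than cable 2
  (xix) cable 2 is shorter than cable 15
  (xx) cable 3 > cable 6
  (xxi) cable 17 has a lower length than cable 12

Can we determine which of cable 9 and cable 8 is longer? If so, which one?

cable 9 < cable 3 < cable 5 < cable 12 < cable 15 < cable 8, by transitivity through cable 3, cable 5, cable 12, cable 15.
So cable 8 is longer.

cable 8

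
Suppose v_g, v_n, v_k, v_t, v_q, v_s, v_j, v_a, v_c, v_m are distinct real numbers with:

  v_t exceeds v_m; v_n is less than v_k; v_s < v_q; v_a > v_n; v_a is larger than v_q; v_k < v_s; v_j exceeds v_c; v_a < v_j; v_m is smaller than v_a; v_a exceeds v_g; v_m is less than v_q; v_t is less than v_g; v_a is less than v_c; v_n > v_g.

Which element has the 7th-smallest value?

Chaining the given pairs: v_m < v_t < v_g < v_n < v_k < v_s < v_q < v_a < v_c < v_j.
The 7th smallest is v_q.

v_q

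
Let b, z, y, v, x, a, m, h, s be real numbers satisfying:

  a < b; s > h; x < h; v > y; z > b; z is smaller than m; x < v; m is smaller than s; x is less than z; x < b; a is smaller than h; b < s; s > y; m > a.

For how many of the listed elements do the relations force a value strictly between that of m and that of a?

2

The relations place a below m. An element lies strictly between them when it is forced above a and also forced below m.
Above a: {h, b, z, s}. Below m: {x, b, z}.
Intersection: {b, z} — 2.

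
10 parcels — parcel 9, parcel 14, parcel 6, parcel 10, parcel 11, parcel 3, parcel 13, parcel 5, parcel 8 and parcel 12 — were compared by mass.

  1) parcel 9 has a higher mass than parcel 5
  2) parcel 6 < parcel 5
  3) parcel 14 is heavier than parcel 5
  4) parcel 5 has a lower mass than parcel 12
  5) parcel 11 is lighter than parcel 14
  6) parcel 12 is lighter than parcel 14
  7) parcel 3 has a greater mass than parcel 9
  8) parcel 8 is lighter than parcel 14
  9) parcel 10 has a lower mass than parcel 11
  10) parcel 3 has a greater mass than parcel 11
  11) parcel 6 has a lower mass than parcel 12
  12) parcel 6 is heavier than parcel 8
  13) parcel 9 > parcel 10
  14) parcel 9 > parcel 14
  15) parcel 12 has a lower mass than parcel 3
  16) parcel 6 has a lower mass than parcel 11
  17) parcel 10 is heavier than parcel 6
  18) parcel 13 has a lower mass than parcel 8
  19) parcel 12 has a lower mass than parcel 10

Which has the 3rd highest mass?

parcel 14

Chaining the given pairs: parcel 13 < parcel 8 < parcel 6 < parcel 5 < parcel 12 < parcel 10 < parcel 11 < parcel 14 < parcel 9 < parcel 3.
The 3rd largest is parcel 14.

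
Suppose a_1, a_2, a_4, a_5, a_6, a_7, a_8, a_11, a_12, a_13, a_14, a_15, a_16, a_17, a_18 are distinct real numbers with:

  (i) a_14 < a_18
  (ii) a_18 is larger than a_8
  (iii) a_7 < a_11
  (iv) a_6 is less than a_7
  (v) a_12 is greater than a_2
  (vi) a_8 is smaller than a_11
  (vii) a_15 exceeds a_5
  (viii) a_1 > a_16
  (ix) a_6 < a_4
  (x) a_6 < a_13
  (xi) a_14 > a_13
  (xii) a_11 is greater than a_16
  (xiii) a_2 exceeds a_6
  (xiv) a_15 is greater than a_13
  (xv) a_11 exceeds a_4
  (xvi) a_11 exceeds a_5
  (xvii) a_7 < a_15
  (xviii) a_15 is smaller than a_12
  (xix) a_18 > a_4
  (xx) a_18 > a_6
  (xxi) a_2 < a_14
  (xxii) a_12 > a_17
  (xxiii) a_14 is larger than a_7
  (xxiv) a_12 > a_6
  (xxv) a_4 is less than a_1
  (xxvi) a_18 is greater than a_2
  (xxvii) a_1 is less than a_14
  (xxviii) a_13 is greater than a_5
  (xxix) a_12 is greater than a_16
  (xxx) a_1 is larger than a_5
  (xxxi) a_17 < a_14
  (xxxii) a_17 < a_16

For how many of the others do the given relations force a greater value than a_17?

Directly above a_17: a_16, a_12, a_14.
One step further: a_1, a_11, a_18 (6 so far).
No other element is forced above a_17 by the given relations, so the count is 6.

6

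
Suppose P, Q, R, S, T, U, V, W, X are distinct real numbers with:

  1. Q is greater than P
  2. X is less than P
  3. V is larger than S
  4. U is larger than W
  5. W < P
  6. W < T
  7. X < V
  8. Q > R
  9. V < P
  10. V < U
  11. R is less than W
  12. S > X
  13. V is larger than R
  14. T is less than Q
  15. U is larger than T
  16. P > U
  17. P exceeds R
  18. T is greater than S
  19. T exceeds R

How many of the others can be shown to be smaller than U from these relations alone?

From U the given relations immediately reach W, T, V.
From those, X, R, S — 6 in total.
Nothing else is reachable below U; 6 in all.

6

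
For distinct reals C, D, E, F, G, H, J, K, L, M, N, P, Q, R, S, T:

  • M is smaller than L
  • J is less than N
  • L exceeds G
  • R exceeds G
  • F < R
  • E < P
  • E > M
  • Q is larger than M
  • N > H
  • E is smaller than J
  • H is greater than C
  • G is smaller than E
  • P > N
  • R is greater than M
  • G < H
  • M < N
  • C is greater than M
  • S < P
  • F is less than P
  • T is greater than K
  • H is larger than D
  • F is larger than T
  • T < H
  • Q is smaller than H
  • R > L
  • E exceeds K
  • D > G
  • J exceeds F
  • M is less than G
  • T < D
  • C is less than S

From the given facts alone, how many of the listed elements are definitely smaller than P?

13

The elements the relations force below P are K, T, M, G, Q, E, F, J, C, D, H, S, N — no chain reaches any other.
That is 13.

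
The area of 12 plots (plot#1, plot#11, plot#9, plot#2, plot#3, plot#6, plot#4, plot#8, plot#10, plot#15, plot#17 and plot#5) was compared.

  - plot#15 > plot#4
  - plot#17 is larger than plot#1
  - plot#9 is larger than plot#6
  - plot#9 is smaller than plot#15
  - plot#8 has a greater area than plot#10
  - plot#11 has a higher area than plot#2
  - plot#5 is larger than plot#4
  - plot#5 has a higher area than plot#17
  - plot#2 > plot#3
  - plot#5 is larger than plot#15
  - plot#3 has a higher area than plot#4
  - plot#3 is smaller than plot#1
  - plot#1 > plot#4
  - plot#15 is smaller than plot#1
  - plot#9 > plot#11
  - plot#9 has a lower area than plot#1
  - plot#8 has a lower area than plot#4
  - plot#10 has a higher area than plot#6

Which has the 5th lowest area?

Chaining the given pairs: plot#6 < plot#10 < plot#8 < plot#4 < plot#3 < plot#2 < plot#11 < plot#9 < plot#15 < plot#1 < plot#17 < plot#5.
The 5th smallest is plot#3.

plot#3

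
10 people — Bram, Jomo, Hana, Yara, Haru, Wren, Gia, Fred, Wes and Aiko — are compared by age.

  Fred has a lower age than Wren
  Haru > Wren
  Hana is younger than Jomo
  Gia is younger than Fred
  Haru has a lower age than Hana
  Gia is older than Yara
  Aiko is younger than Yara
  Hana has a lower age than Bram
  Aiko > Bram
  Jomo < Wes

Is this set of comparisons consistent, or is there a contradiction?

inconsistent

Chaining the given relations yields Bram < Aiko < Yara < Gia < Fred < Wren < Haru < Hana, so Bram < Hana. But one relation states Hana < Bram. These cannot both hold.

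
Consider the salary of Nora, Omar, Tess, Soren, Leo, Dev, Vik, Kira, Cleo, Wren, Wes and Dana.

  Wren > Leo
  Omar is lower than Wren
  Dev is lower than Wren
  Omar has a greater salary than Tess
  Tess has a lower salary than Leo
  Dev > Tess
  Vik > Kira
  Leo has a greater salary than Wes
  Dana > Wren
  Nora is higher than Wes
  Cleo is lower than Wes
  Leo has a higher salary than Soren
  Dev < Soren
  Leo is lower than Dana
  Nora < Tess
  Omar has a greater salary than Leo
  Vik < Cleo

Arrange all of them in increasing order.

Kira < Vik < Cleo < Wes < Nora < Tess < Dev < Soren < Leo < Omar < Wren < Dana

Each adjacent pair is fixed by a given relation: Kira < Vik; Vik < Cleo; Cleo < Wes; Wes < Nora; Nora < Tess; Tess < Dev; Dev < Soren; Soren < Leo; Leo < Omar; Omar < Wren; Wren < Dana. Chaining them end to end gives the full order.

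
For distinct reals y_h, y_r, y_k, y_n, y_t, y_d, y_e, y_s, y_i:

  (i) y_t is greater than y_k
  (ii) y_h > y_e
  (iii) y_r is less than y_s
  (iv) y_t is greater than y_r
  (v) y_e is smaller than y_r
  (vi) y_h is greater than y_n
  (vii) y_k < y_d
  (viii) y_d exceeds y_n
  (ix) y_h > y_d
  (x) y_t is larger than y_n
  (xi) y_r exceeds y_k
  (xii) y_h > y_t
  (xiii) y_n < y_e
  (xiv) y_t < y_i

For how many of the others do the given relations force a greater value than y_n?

From y_n the given relations immediately reach y_e, y_d, y_t, y_h.
From those, y_r, y_i — 6 in total.
From those, y_s — 7 in total.
Nothing else is reachable above y_n; 7 in all.

7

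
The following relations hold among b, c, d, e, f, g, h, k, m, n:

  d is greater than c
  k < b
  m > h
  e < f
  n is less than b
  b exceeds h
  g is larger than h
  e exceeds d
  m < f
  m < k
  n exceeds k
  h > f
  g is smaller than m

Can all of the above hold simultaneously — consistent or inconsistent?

inconsistent

Chaining the given relations yields f < h < g < m, so f < m. But one relation states m < f. These cannot both hold.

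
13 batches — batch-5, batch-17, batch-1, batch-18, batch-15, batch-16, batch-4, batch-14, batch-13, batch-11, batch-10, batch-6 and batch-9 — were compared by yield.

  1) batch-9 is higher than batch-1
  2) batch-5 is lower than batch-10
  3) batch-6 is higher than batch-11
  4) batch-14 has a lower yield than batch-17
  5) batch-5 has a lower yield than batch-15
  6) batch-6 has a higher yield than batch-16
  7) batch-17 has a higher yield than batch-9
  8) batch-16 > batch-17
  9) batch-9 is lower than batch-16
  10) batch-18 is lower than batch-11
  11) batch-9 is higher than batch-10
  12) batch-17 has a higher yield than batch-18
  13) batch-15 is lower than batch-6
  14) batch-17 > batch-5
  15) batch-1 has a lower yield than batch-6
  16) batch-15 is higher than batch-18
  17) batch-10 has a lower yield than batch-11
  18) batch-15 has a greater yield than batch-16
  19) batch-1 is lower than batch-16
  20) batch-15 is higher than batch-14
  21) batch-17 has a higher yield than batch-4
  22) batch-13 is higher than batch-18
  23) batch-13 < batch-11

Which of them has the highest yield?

Chaining downward from batch-6: directly below it, batch-1, batch-11, batch-16, batch-15; then batch-18, batch-5, batch-13, batch-10, batch-14, batch-9, batch-17; then batch-4.
That covers every other element, and nothing is given above batch-6, so batch-6 is the highest yield.

batch-6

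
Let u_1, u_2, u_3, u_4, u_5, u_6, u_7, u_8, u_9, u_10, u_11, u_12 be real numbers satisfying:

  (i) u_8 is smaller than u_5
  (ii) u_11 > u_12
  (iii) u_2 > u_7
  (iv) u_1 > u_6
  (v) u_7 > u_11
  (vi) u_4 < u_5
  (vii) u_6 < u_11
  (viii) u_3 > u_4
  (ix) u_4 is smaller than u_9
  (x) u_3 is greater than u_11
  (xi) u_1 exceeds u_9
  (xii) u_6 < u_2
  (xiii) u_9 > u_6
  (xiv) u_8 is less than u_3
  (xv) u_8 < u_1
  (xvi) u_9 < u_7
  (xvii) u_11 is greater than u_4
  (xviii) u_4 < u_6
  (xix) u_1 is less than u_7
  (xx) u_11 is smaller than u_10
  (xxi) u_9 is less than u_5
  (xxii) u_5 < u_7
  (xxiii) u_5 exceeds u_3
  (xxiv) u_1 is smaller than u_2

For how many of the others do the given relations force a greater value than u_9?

4

The elements the relations force above u_9 are u_1, u_5, u_7, u_2 — no chain reaches any other.
That is 4.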